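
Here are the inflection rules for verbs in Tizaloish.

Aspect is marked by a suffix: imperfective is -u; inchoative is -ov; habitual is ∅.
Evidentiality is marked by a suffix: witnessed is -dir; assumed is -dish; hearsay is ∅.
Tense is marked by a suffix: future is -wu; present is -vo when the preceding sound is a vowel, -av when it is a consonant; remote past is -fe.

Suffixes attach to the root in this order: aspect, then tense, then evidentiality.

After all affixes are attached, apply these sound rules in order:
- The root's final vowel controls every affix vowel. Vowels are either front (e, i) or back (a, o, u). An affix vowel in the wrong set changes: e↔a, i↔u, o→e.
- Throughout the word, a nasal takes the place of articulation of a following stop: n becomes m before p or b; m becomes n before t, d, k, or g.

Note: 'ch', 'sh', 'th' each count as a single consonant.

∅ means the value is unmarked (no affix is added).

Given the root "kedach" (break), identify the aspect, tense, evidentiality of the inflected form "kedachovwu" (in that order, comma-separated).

Segment: kedach-ov-wu.
aspect: -ov → inchoative.
tense: -wu → future.
evidentiality: ∅ → hearsay.

inchoative, future, hearsay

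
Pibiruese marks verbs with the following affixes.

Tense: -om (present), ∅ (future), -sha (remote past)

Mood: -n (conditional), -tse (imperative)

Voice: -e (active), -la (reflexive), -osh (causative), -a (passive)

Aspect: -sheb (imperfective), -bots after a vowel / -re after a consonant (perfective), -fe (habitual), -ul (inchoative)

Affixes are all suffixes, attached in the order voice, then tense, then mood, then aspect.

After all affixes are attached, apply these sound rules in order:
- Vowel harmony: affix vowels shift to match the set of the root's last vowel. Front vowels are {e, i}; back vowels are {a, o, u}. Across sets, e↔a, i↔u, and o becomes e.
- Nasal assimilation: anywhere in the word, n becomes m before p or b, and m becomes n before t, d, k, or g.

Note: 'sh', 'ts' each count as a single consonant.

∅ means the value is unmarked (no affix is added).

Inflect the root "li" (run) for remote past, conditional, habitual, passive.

lieshenfe

Attach voice passive -a → lia.
Attach tense remote past -sha → liasha.
Attach mood conditional -n → liashan.
Attach aspect habitual -fe → liashanfe.
Apply vowel harmony: liashanfe → lieshenfe.
Nasal assimilation: no change.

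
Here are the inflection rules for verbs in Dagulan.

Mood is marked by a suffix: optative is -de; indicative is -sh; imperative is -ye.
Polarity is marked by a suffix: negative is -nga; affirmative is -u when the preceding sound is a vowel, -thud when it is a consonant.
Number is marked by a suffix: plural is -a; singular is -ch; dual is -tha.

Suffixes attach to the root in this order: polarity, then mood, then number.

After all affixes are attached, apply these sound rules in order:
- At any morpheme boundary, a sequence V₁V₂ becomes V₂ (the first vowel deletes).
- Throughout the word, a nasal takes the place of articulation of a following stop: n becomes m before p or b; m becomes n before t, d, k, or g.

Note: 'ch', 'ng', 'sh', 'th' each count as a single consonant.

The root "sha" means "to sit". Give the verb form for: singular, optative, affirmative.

Attach polarity affirmative -u (after vowel 'a') → shau.
Attach mood optative -de → shaude.
Attach number singular -ch → shaudech.
Apply vowel deletion: shaudech → shudech.
Nasal assimilation: no change.

shudech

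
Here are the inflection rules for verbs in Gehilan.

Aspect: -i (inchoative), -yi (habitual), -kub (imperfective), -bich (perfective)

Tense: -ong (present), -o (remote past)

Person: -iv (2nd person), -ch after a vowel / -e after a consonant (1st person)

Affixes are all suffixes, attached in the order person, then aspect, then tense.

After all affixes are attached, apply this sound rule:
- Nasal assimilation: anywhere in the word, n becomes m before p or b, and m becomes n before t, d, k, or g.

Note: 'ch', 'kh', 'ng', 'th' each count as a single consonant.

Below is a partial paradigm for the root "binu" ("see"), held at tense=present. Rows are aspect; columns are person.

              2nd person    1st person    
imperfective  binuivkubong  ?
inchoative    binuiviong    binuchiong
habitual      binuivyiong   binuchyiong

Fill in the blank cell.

Attach person 1st person -ch (after vowel 'u') → binuch.
Attach aspect imperfective -kub → binuchkub.
Attach tense present -ong → binuchkubong.
Nasal assimilation: no change.

binuchkubong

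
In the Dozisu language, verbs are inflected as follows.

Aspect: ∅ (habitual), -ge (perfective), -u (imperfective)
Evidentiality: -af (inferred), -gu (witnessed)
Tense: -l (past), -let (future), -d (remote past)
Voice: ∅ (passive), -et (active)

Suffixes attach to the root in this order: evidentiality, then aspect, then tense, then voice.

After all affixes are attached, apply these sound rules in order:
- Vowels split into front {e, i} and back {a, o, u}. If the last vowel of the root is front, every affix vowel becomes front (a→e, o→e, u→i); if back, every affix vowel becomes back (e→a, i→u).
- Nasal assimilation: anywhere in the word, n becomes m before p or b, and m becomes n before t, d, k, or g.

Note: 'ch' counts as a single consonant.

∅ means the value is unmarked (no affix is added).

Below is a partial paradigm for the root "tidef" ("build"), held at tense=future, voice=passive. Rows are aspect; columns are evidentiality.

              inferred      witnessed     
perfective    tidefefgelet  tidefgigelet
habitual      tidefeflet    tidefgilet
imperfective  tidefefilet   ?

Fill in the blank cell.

tidefgiilet

Attach evidentiality witnessed -gu → tidefgu.
Attach aspect imperfective -u → tidefguu.
Attach tense future -let → tidefguulet.
voice = passive: zero marking, form stays tidefguulet.
Apply vowel harmony: tidefguulet → tidefgiilet.
Nasal assimilation: no change.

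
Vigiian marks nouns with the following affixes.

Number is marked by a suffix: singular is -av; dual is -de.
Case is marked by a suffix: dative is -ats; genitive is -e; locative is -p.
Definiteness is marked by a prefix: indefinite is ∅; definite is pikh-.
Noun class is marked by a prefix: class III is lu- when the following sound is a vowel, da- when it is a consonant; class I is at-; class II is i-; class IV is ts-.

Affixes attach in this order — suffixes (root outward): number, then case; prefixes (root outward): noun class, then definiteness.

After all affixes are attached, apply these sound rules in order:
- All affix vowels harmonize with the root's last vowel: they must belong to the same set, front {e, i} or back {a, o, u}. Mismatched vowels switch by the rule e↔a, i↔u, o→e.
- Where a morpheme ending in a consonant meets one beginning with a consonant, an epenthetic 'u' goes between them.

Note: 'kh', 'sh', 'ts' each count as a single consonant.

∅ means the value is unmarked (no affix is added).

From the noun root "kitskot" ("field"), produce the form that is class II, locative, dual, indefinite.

Attach noun class class II i- → ikitskot.
Attach number dual -de → ikitskotde.
definiteness = indefinite: zero marking, form stays ikitskotde.
Attach case locative -p → ikitskotdep.
Apply vowel harmony: ikitskotdep → ukitskotdap.
Apply epenthesis: ukitskotdap → ukitskotudap.

ukitskotudap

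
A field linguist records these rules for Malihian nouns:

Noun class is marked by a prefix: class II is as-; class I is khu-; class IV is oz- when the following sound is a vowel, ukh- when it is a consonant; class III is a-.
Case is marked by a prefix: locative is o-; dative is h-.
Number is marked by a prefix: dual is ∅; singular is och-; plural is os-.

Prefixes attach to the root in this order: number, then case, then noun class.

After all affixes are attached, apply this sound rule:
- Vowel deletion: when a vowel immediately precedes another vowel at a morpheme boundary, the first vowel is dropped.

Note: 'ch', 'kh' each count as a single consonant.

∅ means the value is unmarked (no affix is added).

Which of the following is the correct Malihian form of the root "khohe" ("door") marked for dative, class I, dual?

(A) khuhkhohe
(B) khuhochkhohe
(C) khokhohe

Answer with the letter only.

number = dual: zero marking, form stays khohe.
Attach case dative h- → hkhohe.
Attach noun class class I khu- → khuhkhohe.
Vowel deletion: no change.
So the correct form is khuhkhohe, option (A).
(B) khuhochkhohe is wrong: it uses singular instead of dual for number.
(C) khokhohe is wrong: it uses locative instead of dative for case.

A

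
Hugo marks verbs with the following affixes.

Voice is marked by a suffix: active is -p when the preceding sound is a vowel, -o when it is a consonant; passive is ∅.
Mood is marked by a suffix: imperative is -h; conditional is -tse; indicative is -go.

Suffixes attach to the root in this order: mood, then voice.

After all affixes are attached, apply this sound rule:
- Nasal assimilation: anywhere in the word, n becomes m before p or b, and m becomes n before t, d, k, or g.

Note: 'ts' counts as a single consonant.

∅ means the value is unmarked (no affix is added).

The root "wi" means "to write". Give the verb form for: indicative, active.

Attach mood indicative -go → wigo.
Attach voice active -p (after vowel 'o') → wigop.
Nasal assimilation: no change.

wigop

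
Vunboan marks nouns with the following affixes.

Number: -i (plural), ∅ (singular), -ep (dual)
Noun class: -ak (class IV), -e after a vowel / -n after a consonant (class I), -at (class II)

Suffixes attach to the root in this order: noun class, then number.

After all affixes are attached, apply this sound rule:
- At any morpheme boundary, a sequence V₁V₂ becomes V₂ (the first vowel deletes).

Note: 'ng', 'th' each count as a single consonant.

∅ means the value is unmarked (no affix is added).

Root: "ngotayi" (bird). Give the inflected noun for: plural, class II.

ngotayati

Attach noun class class II -at → ngotayiat.
Attach number plural -i → ngotayiati.
Apply vowel deletion: ngotayiati → ngotayati.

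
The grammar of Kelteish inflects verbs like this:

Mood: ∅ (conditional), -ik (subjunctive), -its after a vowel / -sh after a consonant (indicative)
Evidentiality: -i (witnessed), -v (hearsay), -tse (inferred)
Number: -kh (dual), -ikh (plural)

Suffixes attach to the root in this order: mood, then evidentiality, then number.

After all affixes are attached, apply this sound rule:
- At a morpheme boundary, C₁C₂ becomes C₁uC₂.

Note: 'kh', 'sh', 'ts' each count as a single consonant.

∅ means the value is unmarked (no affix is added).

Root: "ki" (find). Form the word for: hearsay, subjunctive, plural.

kiikuvikh

Attach mood subjunctive -ik → kiik.
Attach evidentiality hearsay -v → kiikv.
Attach number plural -ikh → kiikvikh.
Apply epenthesis: kiikvikh → kiikuvikh.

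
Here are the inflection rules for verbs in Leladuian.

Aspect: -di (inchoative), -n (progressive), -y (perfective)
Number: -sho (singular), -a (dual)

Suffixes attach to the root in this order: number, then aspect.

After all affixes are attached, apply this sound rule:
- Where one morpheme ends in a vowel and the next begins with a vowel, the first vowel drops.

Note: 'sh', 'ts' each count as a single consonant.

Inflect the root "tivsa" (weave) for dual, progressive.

tivsan

Attach number dual -a → tivsaa.
Attach aspect progressive -n → tivsaan.
Apply vowel deletion: tivsaan → tivsan.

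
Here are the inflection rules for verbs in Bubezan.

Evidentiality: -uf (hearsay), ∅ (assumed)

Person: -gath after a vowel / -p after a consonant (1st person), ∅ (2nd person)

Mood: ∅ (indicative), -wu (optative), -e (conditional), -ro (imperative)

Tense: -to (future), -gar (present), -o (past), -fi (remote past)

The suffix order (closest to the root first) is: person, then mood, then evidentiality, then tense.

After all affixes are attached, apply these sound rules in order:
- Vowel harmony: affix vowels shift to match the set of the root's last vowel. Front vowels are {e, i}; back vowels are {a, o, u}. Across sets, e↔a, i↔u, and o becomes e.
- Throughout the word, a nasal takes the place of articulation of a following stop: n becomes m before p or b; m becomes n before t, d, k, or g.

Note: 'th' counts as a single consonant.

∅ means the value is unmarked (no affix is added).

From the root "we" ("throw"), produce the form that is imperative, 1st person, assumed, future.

wegethrete

Attach person 1st person -gath (after vowel 'e') → wegath.
Attach mood imperative -ro → wegathro.
evidentiality = assumed: zero marking, form stays wegathro.
Attach tense future -to → wegathroto.
Apply vowel harmony: wegathroto → wegethrete.
Nasal assimilation: no change.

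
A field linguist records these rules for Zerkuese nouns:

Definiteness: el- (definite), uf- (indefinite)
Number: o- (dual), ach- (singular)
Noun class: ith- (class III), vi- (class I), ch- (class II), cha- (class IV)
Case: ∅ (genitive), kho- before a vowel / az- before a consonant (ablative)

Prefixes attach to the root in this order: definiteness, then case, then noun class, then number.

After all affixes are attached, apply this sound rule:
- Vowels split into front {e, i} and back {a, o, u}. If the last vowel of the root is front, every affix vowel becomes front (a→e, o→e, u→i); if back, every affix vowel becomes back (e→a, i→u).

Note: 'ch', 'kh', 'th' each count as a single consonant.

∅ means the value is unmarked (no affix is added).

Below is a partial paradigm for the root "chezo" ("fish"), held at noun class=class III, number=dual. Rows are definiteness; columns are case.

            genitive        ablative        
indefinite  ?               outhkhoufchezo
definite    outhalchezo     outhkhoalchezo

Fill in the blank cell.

Attach definiteness indefinite uf- → ufchezo.
case = genitive: zero marking, form stays ufchezo.
Attach noun class class III ith- → ithufchezo.
Attach number dual o- → oithufchezo.
Apply vowel harmony: oithufchezo → outhufchezo.

outhufchezo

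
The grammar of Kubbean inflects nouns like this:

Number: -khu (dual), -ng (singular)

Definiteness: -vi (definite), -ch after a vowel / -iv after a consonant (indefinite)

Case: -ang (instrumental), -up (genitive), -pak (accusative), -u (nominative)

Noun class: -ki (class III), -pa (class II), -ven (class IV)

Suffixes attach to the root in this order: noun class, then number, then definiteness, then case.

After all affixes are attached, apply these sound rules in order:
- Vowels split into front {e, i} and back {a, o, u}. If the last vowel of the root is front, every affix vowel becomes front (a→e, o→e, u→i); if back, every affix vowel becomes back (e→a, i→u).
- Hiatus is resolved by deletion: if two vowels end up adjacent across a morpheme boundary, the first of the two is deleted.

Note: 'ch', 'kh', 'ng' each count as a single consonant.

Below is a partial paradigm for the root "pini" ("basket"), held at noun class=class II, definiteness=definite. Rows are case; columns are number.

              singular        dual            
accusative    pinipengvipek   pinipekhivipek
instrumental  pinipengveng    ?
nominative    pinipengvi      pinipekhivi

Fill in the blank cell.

pinipekhiveng

Attach noun class class II -pa → pinipa.
Attach number dual -khu → pinipakhu.
Attach definiteness definite -vi → pinipakhuvi.
Attach case instrumental -ang → pinipakhuviang.
Apply vowel harmony: pinipakhuviang → pinipekhivieng.
Apply vowel deletion: pinipekhivieng → pinipekhiveng.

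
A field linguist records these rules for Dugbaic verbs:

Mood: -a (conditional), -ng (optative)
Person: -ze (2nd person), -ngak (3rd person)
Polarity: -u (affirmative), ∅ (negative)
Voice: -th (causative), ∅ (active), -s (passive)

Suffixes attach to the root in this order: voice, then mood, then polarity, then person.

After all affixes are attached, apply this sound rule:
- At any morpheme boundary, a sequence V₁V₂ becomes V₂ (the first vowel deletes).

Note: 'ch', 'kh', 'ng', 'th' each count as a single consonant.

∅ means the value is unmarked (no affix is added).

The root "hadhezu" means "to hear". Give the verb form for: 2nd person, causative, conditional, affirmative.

hadhezuthuze

Attach voice causative -th → hadhezuth.
Attach mood conditional -a → hadhezutha.
Attach polarity affirmative -u → hadhezuthau.
Attach person 2nd person -ze → hadhezuthauze.
Apply vowel deletion: hadhezuthauze → hadhezuthuze.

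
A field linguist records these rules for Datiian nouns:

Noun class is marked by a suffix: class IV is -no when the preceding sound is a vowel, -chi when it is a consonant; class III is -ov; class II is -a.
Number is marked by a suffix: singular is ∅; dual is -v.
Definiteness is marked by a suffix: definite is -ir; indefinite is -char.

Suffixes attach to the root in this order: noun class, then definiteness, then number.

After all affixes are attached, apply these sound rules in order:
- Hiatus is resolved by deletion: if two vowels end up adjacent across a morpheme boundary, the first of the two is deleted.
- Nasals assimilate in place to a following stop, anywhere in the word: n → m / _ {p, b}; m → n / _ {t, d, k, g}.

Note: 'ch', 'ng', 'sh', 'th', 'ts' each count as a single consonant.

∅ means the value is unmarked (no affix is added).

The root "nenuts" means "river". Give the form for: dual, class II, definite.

nenutsirv

Attach noun class class II -a → nenutsa.
Attach definiteness definite -ir → nenutsair.
Attach number dual -v → nenutsairv.
Apply vowel deletion: nenutsairv → nenutsirv.
Nasal assimilation: no change.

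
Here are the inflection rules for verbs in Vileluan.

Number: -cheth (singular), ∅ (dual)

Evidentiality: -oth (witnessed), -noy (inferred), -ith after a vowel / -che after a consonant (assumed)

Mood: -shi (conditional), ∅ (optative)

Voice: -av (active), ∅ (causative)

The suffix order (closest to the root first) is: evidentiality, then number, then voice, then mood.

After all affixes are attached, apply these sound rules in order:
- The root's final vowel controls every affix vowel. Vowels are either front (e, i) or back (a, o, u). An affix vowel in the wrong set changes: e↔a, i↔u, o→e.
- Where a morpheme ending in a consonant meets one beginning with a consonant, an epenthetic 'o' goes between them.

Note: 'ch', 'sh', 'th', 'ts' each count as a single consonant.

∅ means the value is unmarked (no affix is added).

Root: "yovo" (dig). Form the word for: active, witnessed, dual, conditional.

yovoothavoshu

Attach evidentiality witnessed -oth → yovooth.
number = dual: zero marking, form stays yovooth.
Attach voice active -av → yovoothav.
Attach mood conditional -shi → yovoothavshi.
Apply vowel harmony: yovoothavshi → yovoothavshu.
Apply epenthesis: yovoothavshu → yovoothavoshu.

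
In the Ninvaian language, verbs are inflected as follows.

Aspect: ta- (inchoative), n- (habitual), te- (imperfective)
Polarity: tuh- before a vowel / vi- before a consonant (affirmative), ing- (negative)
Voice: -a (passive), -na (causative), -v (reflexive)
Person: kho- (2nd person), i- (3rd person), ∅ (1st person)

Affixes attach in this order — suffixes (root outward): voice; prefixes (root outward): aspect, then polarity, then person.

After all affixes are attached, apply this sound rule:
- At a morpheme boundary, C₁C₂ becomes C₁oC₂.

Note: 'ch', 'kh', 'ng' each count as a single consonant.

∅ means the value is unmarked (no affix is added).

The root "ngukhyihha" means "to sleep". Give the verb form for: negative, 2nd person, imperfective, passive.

Attach aspect imperfective te- → tengukhyihha.
Attach polarity negative ing- → ingtengukhyihha.
Attach person 2nd person kho- → khoingtengukhyihha.
Attach voice passive -a → khoingtengukhyihhaa.
Apply epenthesis: khoingtengukhyihhaa → khoingotengukhyihhaa.

khoingotengukhyihhaa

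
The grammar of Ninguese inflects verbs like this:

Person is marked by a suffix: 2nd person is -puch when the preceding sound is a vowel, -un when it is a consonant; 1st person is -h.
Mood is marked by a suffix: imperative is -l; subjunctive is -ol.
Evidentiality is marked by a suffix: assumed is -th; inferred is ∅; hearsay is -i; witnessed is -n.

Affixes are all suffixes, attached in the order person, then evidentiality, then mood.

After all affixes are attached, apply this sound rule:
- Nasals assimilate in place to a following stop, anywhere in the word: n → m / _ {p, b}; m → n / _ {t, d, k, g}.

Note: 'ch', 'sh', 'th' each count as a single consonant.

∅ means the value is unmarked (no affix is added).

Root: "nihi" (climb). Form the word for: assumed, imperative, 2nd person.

nihipuchthl

Attach person 2nd person -puch (after vowel 'i') → nihipuch.
Attach evidentiality assumed -th → nihipuchth.
Attach mood imperative -l → nihipuchthl.
Nasal assimilation: no change.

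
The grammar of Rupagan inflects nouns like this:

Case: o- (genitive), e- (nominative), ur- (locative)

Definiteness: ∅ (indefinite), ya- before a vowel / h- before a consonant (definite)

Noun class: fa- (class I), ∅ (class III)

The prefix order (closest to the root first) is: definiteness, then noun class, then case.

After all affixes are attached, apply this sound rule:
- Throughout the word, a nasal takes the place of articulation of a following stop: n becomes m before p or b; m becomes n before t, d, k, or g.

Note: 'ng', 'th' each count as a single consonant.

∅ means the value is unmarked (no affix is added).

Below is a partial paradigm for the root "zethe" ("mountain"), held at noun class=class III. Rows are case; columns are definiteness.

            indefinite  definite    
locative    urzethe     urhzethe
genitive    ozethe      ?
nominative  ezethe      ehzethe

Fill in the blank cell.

Attach definiteness definite h- (before consonant 'z') → hzethe.
noun class = class III: zero marking, form stays hzethe.
Attach case genitive o- → ohzethe.
Nasal assimilation: no change.

ohzethe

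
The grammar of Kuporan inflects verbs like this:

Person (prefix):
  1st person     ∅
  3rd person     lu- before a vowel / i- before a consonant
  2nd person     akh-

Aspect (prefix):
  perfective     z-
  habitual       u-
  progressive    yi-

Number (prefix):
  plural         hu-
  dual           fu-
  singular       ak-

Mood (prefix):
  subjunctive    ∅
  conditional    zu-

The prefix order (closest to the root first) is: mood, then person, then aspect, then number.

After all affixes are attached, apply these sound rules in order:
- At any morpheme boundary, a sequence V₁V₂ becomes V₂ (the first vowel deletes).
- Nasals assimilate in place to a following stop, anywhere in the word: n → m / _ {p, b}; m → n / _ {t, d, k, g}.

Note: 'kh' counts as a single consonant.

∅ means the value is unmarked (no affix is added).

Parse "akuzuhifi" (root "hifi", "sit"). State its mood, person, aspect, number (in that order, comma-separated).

Segment: ak-u-zu-hifi.
mood: zu- → conditional.
person: ∅ → 1st person.
aspect: u- → habitual.
number: ak- → singular.

conditional, 1st person, habitual, singular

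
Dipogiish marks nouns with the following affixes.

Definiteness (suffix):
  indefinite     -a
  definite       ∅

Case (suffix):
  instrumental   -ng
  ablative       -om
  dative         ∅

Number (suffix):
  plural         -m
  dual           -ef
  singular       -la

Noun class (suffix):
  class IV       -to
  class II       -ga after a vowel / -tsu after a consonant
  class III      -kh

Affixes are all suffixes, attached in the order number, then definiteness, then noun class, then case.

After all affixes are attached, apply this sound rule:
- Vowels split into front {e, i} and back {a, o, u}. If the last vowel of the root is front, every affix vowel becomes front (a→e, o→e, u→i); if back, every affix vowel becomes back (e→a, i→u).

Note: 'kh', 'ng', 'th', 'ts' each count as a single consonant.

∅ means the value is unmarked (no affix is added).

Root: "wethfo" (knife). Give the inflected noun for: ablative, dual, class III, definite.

Attach number dual -ef → wethfoef.
definiteness = definite: zero marking, form stays wethfoef.
Attach noun class class III -kh → wethfoefkh.
Attach case ablative -om → wethfoefkhom.
Apply vowel harmony: wethfoefkhom → wethfoafkhom.

wethfoafkhom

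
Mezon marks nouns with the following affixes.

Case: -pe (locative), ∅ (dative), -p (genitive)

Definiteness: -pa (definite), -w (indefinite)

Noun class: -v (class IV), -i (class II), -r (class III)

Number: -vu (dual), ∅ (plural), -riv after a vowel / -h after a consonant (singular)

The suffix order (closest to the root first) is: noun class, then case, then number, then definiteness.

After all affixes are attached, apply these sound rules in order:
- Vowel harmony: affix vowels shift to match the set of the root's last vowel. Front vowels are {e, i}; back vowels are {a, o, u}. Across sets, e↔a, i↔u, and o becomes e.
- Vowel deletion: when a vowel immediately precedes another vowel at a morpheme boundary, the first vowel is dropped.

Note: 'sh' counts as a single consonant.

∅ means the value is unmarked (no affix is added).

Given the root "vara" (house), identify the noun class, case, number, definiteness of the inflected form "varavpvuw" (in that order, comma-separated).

class IV, genitive, dual, indefinite

Segment: vara-v-p-vu-w.
noun class: -v → class IV.
case: -p → genitive.
number: -vu → dual.
definiteness: -w → indefinite.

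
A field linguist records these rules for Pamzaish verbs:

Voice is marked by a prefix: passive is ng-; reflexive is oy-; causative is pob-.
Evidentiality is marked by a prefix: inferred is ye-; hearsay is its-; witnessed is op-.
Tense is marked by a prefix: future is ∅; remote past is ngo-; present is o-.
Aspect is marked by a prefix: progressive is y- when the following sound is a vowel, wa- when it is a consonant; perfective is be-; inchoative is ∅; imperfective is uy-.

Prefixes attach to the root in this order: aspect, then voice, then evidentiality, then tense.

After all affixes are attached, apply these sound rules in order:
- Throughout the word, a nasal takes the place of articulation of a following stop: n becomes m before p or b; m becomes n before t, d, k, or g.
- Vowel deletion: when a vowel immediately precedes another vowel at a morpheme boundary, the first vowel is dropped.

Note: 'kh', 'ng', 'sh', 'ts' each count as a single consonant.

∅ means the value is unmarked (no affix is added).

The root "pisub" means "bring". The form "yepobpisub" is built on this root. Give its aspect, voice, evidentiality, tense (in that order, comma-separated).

Segment: ye-pob-pisub.
aspect: ∅ → inchoative.
voice: pob- → causative.
evidentiality: ye- → inferred.
tense: ∅ → future.

inchoative, causative, inferred, future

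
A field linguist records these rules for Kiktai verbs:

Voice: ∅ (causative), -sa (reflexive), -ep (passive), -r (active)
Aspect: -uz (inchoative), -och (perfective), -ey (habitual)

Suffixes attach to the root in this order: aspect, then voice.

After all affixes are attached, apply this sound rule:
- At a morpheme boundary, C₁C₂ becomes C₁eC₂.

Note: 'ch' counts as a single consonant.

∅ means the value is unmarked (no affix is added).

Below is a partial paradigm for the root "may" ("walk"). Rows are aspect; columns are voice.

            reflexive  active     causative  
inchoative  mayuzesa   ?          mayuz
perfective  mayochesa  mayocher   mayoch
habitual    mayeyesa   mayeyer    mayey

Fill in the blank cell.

mayuzer

Attach aspect inchoative -uz → mayuz.
Attach voice active -r → mayuzr.
Apply epenthesis: mayuzr → mayuzer.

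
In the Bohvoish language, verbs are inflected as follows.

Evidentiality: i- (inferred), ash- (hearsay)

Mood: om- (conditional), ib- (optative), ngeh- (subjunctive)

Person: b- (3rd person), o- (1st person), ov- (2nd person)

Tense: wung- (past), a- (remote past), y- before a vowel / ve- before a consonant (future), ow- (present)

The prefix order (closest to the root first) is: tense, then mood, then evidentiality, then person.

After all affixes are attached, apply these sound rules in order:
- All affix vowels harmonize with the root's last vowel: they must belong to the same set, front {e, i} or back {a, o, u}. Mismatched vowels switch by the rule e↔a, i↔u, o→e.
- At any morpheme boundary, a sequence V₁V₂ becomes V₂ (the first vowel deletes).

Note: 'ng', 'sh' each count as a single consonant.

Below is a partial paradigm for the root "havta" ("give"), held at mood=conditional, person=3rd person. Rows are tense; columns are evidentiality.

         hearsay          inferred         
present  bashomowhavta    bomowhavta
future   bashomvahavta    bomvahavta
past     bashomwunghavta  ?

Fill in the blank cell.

bomwunghavta

Attach tense past wung- → wunghavta.
Attach mood conditional om- → omwunghavta.
Attach evidentiality inferred i- → iomwunghavta.
Attach person 3rd person b- → biomwunghavta.
Apply vowel harmony: biomwunghavta → buomwunghavta.
Apply vowel deletion: buomwunghavta → bomwunghavta.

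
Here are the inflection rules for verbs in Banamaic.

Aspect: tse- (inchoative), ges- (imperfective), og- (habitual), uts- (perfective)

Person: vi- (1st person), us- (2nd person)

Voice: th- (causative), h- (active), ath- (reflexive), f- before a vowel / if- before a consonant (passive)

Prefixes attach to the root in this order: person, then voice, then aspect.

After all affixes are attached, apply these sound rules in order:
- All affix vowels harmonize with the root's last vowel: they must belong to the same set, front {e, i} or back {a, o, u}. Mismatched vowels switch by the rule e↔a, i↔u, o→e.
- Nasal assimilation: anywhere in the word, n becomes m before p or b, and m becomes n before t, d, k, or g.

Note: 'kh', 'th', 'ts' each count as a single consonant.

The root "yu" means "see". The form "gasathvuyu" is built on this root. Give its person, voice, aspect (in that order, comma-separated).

1st person, reflexive, imperfective

Segment: ges-ath-vi-yu.
person: vi- → 1st person.
voice: ath- → reflexive.
aspect: ges- → imperfective.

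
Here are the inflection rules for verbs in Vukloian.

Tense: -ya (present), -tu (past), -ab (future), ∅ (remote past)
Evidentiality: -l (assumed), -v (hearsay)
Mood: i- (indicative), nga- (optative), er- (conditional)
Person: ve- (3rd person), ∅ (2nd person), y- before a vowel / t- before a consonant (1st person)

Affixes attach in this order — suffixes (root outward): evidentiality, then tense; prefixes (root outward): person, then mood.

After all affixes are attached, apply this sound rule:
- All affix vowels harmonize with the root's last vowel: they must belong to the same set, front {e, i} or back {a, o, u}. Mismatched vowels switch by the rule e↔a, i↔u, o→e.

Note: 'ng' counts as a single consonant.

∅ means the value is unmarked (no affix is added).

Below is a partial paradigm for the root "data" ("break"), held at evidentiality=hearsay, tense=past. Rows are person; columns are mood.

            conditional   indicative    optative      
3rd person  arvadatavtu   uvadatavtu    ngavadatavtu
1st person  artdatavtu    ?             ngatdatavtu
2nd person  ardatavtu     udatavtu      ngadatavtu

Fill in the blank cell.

utdatavtu

Attach evidentiality hearsay -v → datav.
Attach person 1st person t- (before consonant 'd') → tdatav.
Attach mood indicative i- → itdatav.
Attach tense past -tu → itdatavtu.
Apply vowel harmony: itdatavtu → utdatavtu.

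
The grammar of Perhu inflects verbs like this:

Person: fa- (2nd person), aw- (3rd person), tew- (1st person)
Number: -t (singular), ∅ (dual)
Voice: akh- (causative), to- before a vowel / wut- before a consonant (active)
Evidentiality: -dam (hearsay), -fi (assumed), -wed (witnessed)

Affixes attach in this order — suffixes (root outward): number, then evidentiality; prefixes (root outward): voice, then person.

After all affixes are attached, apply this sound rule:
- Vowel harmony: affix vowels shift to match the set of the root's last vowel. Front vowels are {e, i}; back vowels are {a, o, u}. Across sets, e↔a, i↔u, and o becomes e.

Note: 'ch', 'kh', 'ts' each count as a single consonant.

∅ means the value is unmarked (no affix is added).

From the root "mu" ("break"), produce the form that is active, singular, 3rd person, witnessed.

awwutmutwad

Attach number singular -t → mut.
Attach evidentiality witnessed -wed → mutwed.
Attach voice active wut- (before consonant 'm') → wutmutwed.
Attach person 3rd person aw- → awwutmutwed.
Apply vowel harmony: awwutmutwed → awwutmutwad.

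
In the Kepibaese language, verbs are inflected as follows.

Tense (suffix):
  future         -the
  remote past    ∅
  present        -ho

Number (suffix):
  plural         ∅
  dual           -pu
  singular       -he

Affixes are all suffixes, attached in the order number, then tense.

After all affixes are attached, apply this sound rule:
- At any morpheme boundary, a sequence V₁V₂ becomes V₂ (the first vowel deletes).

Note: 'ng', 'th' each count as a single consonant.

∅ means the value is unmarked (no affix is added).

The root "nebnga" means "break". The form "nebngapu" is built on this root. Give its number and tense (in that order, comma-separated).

dual, remote past

Segment: nebnga-pu.
number: -pu → dual.
tense: ∅ → remote past.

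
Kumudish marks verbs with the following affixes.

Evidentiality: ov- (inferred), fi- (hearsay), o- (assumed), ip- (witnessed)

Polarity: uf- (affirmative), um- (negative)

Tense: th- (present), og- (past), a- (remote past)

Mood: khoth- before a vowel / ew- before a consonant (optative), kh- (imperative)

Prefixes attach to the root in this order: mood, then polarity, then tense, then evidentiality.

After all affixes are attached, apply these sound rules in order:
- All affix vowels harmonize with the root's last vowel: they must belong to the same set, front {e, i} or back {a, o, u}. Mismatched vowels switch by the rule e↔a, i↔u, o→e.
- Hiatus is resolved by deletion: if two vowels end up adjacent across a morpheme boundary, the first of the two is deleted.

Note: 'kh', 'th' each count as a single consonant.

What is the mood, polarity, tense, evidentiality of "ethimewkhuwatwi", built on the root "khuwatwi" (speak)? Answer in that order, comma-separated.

optative, negative, present, assumed

Segment: o-th-um-ew-khuwatwi.
mood: khoth/ew- → optative.
polarity: um- → negative.
tense: th- → present.
evidentiality: o- → assumed.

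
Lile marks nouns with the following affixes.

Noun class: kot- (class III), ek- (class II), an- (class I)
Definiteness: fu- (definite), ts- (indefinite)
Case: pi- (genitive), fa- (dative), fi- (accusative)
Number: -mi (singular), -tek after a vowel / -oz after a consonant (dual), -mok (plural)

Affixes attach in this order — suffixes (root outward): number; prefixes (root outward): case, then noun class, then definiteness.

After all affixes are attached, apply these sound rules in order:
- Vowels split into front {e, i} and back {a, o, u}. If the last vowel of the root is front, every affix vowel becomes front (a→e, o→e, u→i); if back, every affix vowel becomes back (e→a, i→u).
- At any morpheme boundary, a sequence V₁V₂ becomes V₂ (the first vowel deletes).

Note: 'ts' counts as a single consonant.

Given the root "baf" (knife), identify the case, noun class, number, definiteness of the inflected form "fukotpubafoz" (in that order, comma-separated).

Segment: fu-kot-pi-baf-oz.
case: pi- → genitive.
noun class: kot- → class III.
number: -tek/oz → dual.
definiteness: fu- → definite.

genitive, class III, dual, definite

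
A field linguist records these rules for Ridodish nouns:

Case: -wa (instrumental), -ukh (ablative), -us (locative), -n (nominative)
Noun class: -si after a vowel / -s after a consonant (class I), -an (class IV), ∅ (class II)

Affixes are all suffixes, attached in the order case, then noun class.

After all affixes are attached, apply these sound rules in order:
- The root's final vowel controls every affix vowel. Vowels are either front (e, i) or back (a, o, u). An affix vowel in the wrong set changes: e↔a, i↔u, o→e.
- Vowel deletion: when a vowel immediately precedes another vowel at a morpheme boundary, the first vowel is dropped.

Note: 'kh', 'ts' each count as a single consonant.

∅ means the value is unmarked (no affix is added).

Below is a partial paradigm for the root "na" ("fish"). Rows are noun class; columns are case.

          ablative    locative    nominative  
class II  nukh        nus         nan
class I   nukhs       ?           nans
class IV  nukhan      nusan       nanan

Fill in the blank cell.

Attach case locative -us → naus.
Attach noun class class I -s (after consonant 's') → nauss.
Vowel harmony: no change.
Apply vowel deletion: nauss → nuss.

nuss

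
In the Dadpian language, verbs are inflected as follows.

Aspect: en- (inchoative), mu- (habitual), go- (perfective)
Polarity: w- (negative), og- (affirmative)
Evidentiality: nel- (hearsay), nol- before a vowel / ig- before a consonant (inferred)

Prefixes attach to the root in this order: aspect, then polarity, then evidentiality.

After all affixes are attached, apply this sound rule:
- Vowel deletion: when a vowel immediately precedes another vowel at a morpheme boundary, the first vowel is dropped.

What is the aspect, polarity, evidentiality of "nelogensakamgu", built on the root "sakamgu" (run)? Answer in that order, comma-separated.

inchoative, affirmative, hearsay

Segment: nel-og-en-sakamgu.
aspect: en- → inchoative.
polarity: og- → affirmative.
evidentiality: nel- → hearsay.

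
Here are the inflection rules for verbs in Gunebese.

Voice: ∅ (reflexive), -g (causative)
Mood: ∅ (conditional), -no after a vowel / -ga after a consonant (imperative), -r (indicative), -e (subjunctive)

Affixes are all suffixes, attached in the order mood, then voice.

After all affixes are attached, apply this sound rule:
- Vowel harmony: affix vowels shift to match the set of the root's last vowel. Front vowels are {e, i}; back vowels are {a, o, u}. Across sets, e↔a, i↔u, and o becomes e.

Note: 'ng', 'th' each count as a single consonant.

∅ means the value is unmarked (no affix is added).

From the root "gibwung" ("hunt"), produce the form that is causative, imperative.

Attach mood imperative -ga (after consonant 'ng') → gibwungga.
Attach voice causative -g → gibwunggag.
Vowel harmony: no change.

gibwunggag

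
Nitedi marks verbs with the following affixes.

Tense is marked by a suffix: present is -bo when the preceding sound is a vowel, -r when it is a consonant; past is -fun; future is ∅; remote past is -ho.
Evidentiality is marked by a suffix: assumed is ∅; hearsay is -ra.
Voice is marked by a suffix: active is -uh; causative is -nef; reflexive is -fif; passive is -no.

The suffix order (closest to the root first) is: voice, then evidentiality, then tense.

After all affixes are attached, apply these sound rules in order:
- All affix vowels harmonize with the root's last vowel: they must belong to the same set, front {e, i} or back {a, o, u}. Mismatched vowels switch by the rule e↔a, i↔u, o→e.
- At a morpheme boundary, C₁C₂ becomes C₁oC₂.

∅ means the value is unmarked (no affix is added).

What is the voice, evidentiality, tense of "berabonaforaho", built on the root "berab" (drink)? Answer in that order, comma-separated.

causative, hearsay, remote past

Segment: berab-nef-ra-ho.
voice: -nef → causative.
evidentiality: -ra → hearsay.
tense: -ho → remote past.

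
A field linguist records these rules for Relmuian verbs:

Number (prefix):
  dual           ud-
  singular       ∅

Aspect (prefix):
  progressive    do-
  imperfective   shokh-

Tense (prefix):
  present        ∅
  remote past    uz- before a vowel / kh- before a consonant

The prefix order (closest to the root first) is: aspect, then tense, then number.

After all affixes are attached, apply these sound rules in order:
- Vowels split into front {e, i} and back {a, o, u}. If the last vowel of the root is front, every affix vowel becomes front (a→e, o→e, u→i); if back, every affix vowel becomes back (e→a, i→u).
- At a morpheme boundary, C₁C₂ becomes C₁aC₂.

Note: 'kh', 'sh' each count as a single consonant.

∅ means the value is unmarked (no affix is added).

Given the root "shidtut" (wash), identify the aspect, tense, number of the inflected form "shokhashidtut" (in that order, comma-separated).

imperfective, present, singular

Segment: shokh-shidtut.
aspect: shokh- → imperfective.
tense: ∅ → present.
number: ∅ → singular.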